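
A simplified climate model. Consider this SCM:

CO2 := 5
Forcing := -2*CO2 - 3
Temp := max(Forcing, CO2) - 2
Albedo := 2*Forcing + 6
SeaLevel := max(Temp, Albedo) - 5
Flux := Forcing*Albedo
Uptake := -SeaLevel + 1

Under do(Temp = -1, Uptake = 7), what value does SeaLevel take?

-6

Setting Temp = -1, Uptake = 7 by intervention discards those variables' equations.
Forcing = -2*CO2 - 3  [with CO2=5]  = -13
Albedo = 2*Forcing + 6  [with Forcing=-13]  = -20
SeaLevel = max(Temp, Albedo) - 5  [with Temp=-1, Albedo=-20]  = -6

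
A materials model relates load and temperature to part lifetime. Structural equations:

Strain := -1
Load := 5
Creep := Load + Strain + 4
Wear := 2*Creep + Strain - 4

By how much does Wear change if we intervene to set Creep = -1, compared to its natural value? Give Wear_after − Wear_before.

-18

The intervention breaks the incoming arrows to Creep: Creep := Load + Strain + 4 no longer applies, and Creep = -1.
Wear = 2*Creep + Strain - 4  [with Creep=-1, Strain=-1]  = -7
Without intervention: Creep = Load + Strain + 4  [with Load=5, Strain=-1]  = 8; Wear = 2*Creep + Strain - 4  [with Creep=8, Strain=-1]  = 11.
Change = -7 − 11 = -18.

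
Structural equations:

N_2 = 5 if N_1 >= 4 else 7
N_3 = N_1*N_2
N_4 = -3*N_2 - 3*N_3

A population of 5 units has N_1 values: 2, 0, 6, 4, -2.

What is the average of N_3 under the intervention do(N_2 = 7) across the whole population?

Under do(N_2=7), N_2's equation is replaced by N_2=7 for every unit. Per-unit N_3: 14, 0, 42, 28, -14. Mean = 14.

14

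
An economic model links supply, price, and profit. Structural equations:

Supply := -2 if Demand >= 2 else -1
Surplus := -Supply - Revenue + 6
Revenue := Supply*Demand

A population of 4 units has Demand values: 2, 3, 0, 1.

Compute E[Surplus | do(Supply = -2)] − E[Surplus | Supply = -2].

Every unit gets Supply=-2 under the intervention. Surplus values become 12, 14, 8, 10; E[Surplus|do(Supply=-2)] = 11.
Observing Supply=-2 restricts to units where Supply's equation naturally yields -2: Demand ∈ {2, 3}. In that subpopulation Surplus = 12, 14, mean 13.
Difference = 11 − 13 = -2.

-2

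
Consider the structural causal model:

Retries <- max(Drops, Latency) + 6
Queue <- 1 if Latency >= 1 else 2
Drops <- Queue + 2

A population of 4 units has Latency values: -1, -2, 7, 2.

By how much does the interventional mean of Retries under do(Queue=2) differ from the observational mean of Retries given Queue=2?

0.75

The intervention sets Queue=2 in all 4 units regardless of Latency. Recomputing Retries per unit gives 10, 10, 13, 10; average 10.75.
E[Retries|Queue=2] averages over only the 2 units with Queue=2 (Latency = -1, -2): Retries = 10, 10, mean 10.
Difference = 10.75 − 10 = 0.75.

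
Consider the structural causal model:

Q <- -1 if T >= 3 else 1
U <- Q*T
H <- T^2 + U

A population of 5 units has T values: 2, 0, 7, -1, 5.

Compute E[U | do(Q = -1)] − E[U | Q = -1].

3.4

do(Q=-1) breaks Q's dependence on T. With Q=-1 fixed, U across the units is -2, 0, -7, 1, -5, mean -2.6.
E[U|Q=-1] averages over only the 2 units with Q=-1 (T = 7, 5): U = -7, -5, mean -6.
Difference = -2.6 − (-6) = 3.4.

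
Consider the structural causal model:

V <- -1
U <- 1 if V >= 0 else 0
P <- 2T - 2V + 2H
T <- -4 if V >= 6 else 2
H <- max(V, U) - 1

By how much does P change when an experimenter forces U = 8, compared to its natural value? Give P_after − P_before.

16

do(U=8) replaces the equation U <- 1 if V >= 0 else 0 with the constant U = 8.
T = -4 if V >= 6 else 2  [with V=-1]  = 2
H = max(V, U) - 1  [with V=-1, U=8]  = 7
P = 2T - 2V + 2H  [with T=2, V=-1, H=7]  = 20
Without intervention: T = -4 if V >= 6 else 2  [with V=-1]  = 2; U = 1 if V >= 0 else 0  [with V=-1]  = 0; H = max(V, U) - 1  [with V=-1, U=0]  = -1; P = 2T - 2V + 2H  [with T=2, V=-1, H=-1]  = 4.
Change = 20 − 4 = 16.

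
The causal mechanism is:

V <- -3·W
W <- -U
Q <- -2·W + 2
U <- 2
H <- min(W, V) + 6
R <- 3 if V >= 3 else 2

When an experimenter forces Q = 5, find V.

6

Under do(Q=5), the mechanism Q <- -2·W + 2 is discarded; Q is fixed at 5.
Since V is not a descendant of the intervened variable, it is unaffected.
W = -U  [with U=2]  = -2
V = -3·W  [with W=-2]  = 6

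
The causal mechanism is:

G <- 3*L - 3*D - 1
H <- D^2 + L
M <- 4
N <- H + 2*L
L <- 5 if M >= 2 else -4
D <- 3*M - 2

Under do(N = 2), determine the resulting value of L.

5

do(N=2) replaces the equation N <- H + 2*L with the constant N = 2.
L is not downstream of the intervention, so its value is determined by the original equations.
L = 5 if M >= 2 else -4  [with M=4]  = 5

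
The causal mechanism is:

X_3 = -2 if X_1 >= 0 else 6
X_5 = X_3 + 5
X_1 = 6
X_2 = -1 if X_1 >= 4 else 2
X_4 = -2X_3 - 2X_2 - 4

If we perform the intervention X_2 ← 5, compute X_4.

Under do(X_2=5), the mechanism X_2 = -1 if X_1 >= 4 else 2 is discarded; X_2 is fixed at 5.
X_3 = -2 if X_1 >= 0 else 6  [with X_1=6]  = -2
X_4 = -2X_3 - 2X_2 - 4  [with X_3=-2, X_2=5]  = -10

-10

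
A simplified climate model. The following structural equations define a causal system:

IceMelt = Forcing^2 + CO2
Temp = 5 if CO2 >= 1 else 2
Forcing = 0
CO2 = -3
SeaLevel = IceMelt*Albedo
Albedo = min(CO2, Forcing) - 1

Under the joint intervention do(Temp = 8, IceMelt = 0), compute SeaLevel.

Setting Temp = 8, IceMelt = 0 by intervention discards those variables' equations.
Albedo = min(CO2, Forcing) - 1  [with CO2=-3, Forcing=0]  = -4
SeaLevel = IceMelt*Albedo  [with IceMelt=0, Albedo=-4]  = 0

0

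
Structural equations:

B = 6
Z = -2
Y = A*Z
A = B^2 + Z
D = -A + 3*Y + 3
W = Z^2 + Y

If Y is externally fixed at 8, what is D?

-7

Under do(Y=8), the mechanism Y = A*Z is discarded; Y is fixed at 8.
A = B^2 + Z  [with B=6, Z=-2]  = 34
D = -A + 3*Y + 3  [with A=34, Y=8]  = -7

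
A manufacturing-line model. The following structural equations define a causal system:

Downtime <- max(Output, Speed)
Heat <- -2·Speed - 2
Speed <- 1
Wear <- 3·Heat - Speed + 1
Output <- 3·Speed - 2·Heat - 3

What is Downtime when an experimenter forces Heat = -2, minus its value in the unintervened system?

-4

do(Heat=-2) replaces the equation Heat <- -2·Speed - 2 with the constant Heat = -2.
Output = 3·Speed - 2·Heat - 3  [with Speed=1, Heat=-2]  = 4
Downtime = max(Output, Speed)  [with Output=4, Speed=1]  = 4
Without intervention: Heat = -2·Speed - 2  [with Speed=1]  = -4; Output = 3·Speed - 2·Heat - 3  [with Speed=1, Heat=-4]  = 8; Downtime = max(Output, Speed)  [with Output=8, Speed=1]  = 8.
Change = 4 − 8 = -4.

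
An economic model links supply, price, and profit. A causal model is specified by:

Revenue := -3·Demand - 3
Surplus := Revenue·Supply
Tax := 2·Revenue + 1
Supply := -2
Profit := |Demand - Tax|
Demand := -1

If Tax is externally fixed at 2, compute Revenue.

Under do(Tax=2), the mechanism Tax := 2·Revenue + 1 is discarded; Tax is fixed at 2.
Since Revenue is not a descendant of the intervened variable, it is unaffected.
Revenue = -3·Demand - 3  [with Demand=-1]  = 0

0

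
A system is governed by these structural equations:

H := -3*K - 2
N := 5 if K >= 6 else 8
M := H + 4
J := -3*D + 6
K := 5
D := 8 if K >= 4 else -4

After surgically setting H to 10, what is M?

14

do(H=10) replaces the equation H := -3*K - 2 with the constant H = 10.
M = H + 4  [with H=10]  = 14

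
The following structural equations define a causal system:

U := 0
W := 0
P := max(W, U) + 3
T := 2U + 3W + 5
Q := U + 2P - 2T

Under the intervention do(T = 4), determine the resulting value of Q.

Intervening sets T = 4 and removes its equation (T := 2U + 3W + 5).
P = max(W, U) + 3  [with W=0, U=0]  = 3
Q = U + 2P - 2T  [with U=0, P=3, T=4]  = -2

-2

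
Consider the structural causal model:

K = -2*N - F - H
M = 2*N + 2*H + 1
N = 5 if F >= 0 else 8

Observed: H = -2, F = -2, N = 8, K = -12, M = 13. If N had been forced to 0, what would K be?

4

The intervention breaks the incoming arrows to N: N = 5 if F >= 0 else 8 no longer applies, and N = 0.
K = -2*N - F - H  [with N=0, F=-2, H=-2]  = 4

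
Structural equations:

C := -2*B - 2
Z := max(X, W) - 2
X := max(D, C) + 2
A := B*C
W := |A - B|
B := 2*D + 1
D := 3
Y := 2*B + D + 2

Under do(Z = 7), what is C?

-16

Under do(Z=7), the mechanism Z := max(X, W) - 2 is discarded; Z is fixed at 7.
No directed path runs from Z to C, so C keeps its natural value.
B = 2*D + 1  [with D=3]  = 7
C = -2*B - 2  [with B=7]  = -16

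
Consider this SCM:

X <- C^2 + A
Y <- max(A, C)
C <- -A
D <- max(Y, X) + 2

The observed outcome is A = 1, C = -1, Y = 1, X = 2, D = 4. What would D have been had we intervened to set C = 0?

3

do(C=0) replaces the equation C <- -A with the constant C = 0.
Y = max(A, C)  [with A=1, C=0]  = 1
X = C^2 + A  [with C=0, A=1]  = 1
D = max(Y, X) + 2  [with Y=1, X=1]  = 3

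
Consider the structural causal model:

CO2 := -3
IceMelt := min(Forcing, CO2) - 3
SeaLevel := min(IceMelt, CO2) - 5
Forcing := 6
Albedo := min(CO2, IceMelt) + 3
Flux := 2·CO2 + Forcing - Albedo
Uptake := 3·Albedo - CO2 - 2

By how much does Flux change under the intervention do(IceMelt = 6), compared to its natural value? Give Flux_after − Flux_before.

The intervention breaks the incoming arrows to IceMelt: IceMelt := min(Forcing, CO2) - 3 no longer applies, and IceMelt = 6.
Albedo = min(CO2, IceMelt) + 3  [with CO2=-3, IceMelt=6]  = 0
Flux = 2·CO2 + Forcing - Albedo  [with CO2=-3, Forcing=6, Albedo=0]  = 0
Without intervention: IceMelt = min(Forcing, CO2) - 3  [with Forcing=6, CO2=-3]  = -6; Albedo = min(CO2, IceMelt) + 3  [with CO2=-3, IceMelt=-6]  = -3; Flux = 2·CO2 + Forcing - Albedo  [with CO2=-3, Forcing=6, Albedo=-3]  = 3.
Change = 0 − 3 = -3.

-3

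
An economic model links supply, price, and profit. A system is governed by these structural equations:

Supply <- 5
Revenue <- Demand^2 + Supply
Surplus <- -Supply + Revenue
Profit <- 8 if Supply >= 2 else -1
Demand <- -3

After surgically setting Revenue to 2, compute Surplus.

do(Revenue=2) replaces the equation Revenue <- Demand^2 + Supply with the constant Revenue = 2.
Surplus = -Supply + Revenue  [with Supply=5, Revenue=2]  = -3

-3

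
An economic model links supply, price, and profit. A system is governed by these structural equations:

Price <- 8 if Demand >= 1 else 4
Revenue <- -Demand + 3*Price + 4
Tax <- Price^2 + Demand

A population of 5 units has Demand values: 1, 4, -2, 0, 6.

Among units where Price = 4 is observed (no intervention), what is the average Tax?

E[Tax|Price=4] averages over only the 2 units with Price=4 (Demand = -2, 0): Tax = 14, 16, mean 15.

15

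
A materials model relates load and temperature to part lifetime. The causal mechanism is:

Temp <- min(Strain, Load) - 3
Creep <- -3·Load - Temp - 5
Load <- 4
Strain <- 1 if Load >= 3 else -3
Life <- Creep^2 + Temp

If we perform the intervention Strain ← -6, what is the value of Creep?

Under do(Strain=-6), the mechanism Strain <- 1 if Load >= 3 else -3 is discarded; Strain is fixed at -6.
Temp = min(Strain, Load) - 3  [with Strain=-6, Load=4]  = -9
Creep = -3·Load - Temp - 5  [with Load=4, Temp=-9]  = -8

-8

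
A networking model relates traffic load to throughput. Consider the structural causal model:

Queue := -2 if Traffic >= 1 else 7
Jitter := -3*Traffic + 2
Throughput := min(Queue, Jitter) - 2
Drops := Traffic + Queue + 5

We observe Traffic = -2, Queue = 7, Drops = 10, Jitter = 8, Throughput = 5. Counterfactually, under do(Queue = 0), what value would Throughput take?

do(Queue=0) replaces the equation Queue := -2 if Traffic >= 1 else 7 with the constant Queue = 0.
Jitter = -3*Traffic + 2  [with Traffic=-2]  = 8
Throughput = min(Queue, Jitter) - 2  [with Queue=0, Jitter=8]  = -2

-2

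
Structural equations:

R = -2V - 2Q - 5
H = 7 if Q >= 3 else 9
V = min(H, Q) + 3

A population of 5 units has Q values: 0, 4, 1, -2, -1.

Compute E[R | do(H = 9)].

Every unit gets H=9 under the intervention. R values become -11, -27, -15, -3, -7; E[R|do(H=9)] = -12.6.

-12.6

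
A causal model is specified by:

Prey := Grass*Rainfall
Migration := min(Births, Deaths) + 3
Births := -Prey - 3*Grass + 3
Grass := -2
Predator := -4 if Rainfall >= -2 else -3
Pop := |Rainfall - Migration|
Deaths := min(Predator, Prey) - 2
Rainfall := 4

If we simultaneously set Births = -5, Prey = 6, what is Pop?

7

Under do(Births = -5, Prey = 6), each intervened variable's structural equation is replaced by its fixed value.
Predator = -4 if Rainfall >= -2 else -3  [with Rainfall=4]  = -4
Deaths = min(Predator, Prey) - 2  [with Predator=-4, Prey=6]  = -6
Migration = min(Births, Deaths) + 3  [with Births=-5, Deaths=-6]  = -3
Pop = |Rainfall - Migration|  [with Rainfall=4, Migration=-3]  = 7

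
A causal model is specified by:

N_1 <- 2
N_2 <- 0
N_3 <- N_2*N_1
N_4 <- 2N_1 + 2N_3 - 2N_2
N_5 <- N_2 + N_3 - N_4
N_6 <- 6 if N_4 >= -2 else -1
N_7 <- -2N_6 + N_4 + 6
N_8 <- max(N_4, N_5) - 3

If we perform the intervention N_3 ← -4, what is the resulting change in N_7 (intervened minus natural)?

The intervention breaks the incoming arrows to N_3: N_3 <- N_2*N_1 no longer applies, and N_3 = -4.
N_4 = 2N_1 + 2N_3 - 2N_2  [with N_1=2, N_3=-4, N_2=0]  = -4
N_6 = 6 if N_4 >= -2 else -1  [with N_4=-4]  = -1
N_7 = -2N_6 + N_4 + 6  [with N_6=-1, N_4=-4]  = 4
Without intervention: N_3 = N_2*N_1  [with N_2=0, N_1=2]  = 0; N_4 = 2N_1 + 2N_3 - 2N_2  [with N_1=2, N_3=0, N_2=0]  = 4; N_6 = 6 if N_4 >= -2 else -1  [with N_4=4]  = 6; N_7 = -2N_6 + N_4 + 6  [with N_6=6, N_4=4]  = -2.
Change = 4 − (-2) = 6.

6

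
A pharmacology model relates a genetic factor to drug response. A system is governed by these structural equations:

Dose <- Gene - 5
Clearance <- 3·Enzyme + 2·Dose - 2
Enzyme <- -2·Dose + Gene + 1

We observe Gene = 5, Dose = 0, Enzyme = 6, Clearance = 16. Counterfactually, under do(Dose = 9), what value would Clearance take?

Under do(Dose=9), the mechanism Dose <- Gene - 5 is discarded; Dose is fixed at 9.
Enzyme = -2·Dose + Gene + 1  [with Dose=9, Gene=5]  = -12
Clearance = 3·Enzyme + 2·Dose - 2  [with Enzyme=-12, Dose=9]  = -20

-20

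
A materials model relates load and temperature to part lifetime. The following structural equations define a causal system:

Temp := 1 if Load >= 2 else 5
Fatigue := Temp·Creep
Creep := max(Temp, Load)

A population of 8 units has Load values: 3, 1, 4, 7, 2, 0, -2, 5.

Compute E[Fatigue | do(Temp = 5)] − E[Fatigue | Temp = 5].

The intervention sets Temp=5 in all 8 units regardless of Load. Recomputing Fatigue per unit gives 25, 25, 25, 35, 25, 25, 25, 25; average 26.25.
E[Fatigue|Temp=5] averages over only the 3 units with Temp=5 (Load = 1, 0, -2): Fatigue = 25, 25, 25, mean 25.
Difference = 26.25 − 25 = 1.25.

1.25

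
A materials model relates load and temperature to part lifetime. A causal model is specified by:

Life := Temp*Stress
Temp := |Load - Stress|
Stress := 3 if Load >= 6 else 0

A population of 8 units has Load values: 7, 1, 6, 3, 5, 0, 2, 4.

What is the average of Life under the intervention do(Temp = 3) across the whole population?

2.25

The intervention sets Temp=3 in all 8 units regardless of Load. Recomputing Life per unit gives 9, 0, 9, 0, 0, 0, 0, 0; average 2.25.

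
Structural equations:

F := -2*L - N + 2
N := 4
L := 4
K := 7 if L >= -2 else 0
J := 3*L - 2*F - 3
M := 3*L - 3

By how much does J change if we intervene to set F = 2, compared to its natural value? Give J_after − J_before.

-24

The intervention breaks the incoming arrows to F: F := -2*L - N + 2 no longer applies, and F = 2.
J = 3*L - 2*F - 3  [with L=4, F=2]  = 5
Without intervention: F = -2*L - N + 2  [with L=4, N=4]  = -10; J = 3*L - 2*F - 3  [with L=4, F=-10]  = 29.
Change = 5 − 29 = -24.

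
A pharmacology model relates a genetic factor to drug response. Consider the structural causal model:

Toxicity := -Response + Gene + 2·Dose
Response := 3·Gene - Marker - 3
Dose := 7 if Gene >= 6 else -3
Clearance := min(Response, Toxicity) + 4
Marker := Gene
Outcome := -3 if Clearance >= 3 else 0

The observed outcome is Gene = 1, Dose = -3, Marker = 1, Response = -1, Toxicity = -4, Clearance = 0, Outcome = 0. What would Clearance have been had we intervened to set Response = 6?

-7

Under do(Response=6), the mechanism Response := 3·Gene - Marker - 3 is discarded; Response is fixed at 6.
Dose = 7 if Gene >= 6 else -3  [with Gene=1]  = -3
Toxicity = -Response + Gene + 2·Dose  [with Response=6, Gene=1, Dose=-3]  = -11
Clearance = min(Response, Toxicity) + 4  [with Response=6, Toxicity=-11]  = -7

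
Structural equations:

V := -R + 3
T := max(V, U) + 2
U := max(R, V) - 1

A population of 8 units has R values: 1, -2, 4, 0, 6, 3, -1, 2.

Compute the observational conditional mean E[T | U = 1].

3.5

Observing U=1 restricts to units where U's equation naturally yields 1: R ∈ {1, 2}. In that subpopulation T = 4, 3, mean 3.5.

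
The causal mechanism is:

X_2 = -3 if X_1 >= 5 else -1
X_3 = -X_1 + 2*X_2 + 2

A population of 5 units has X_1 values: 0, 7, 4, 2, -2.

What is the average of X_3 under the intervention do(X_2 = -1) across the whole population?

The intervention sets X_2=-1 in all 5 units regardless of X_1. Recomputing X_3 per unit gives 0, -7, -4, -2, 2; average -2.2.

-2.2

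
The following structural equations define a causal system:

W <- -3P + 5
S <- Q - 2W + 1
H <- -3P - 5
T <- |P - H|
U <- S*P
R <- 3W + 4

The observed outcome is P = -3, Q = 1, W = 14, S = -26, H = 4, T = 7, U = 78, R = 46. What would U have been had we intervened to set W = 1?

The intervention breaks the incoming arrows to W: W <- -3P + 5 no longer applies, and W = 1.
S = Q - 2W + 1  [with Q=1, W=1]  = 0
U = S*P  [with S=0, P=-3]  = 0

0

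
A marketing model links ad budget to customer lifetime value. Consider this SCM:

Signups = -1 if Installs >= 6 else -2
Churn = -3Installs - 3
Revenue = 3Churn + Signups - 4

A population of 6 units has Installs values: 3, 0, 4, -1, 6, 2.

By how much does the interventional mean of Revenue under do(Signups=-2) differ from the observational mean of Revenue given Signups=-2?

-6.6

do(Signups=-2) breaks Signups's dependence on Installs. With Signups=-2 fixed, Revenue across the units is -42, -15, -51, -6, -69, -33, mean -36.
E[Revenue|Signups=-2] averages over only the 5 units with Signups=-2 (Installs = 3, 0, 4, -1, 2): Revenue = -42, -15, -51, -6, -33, mean -29.4.
Difference = -36 − (-29.4) = -6.6.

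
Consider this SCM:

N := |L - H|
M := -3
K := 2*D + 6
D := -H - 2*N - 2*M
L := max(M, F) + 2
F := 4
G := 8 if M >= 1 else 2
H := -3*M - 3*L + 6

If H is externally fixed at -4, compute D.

Under do(H=-4), the mechanism H := -3*M - 3*L + 6 is discarded; H is fixed at -4.
L = max(M, F) + 2  [with M=-3, F=4]  = 6
N = |L - H|  [with L=6, H=-4]  = 10
D = -H - 2*N - 2*M  [with H=-4, N=10, M=-3]  = -10

-10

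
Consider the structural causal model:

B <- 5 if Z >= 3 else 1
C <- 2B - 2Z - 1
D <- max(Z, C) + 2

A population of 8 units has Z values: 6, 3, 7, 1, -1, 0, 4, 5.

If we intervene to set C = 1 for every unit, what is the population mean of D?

do(C=1) breaks C's dependence on Z. With C=1 fixed, D across the units is 8, 5, 9, 3, 3, 3, 6, 7, mean 5.5.

5.5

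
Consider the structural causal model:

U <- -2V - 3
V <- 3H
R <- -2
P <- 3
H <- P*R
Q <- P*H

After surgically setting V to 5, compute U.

-13

The intervention breaks the incoming arrows to V: V <- 3H no longer applies, and V = 5.
U = -2V - 3  [with V=5]  = -13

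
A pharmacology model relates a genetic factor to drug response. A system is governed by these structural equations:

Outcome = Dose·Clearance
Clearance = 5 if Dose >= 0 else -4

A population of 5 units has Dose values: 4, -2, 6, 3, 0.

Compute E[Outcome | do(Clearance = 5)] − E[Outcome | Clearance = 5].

-5.25

Every unit gets Clearance=5 under the intervention. Outcome values become 20, -10, 30, 15, 0; E[Outcome|do(Clearance=5)] = 11.
E[Outcome|Clearance=5] averages over only the 4 units with Clearance=5 (Dose = 4, 6, 3, 0): Outcome = 20, 30, 15, 0, mean 16.25.
Difference = 11 − 16.25 = -5.25.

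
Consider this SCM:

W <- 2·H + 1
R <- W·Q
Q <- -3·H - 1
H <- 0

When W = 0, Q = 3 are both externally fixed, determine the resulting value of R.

0

Setting W = 0, Q = 3 by intervention discards those variables' equations.
R = W·Q  [with W=0, Q=3]  = 0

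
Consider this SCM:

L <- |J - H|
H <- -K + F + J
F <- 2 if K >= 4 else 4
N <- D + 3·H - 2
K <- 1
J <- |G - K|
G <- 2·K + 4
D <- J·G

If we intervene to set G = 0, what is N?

do(G=0) replaces the equation G <- 2·K + 4 with the constant G = 0.
J = |G - K|  [with G=0, K=1]  = 1
F = 2 if K >= 4 else 4  [with K=1]  = 4
H = -K + F + J  [with K=1, F=4, J=1]  = 4
D = J·G  [with J=1, G=0]  = 0
N = D + 3·H - 2  [with D=0, H=4]  = 10

10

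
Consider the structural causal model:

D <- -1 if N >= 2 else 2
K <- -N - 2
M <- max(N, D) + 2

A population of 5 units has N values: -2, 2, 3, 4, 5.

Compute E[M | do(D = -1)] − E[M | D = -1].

-0.9

Every unit gets D=-1 under the intervention. M values become 1, 4, 5, 6, 7; E[M|do(D=-1)] = 4.6.
Observing D=-1 restricts to units where D's equation naturally yields -1: N ∈ {2, 3, 4, 5}. In that subpopulation M = 4, 5, 6, 7, mean 5.5.
Difference = 4.6 − 5.5 = -0.9.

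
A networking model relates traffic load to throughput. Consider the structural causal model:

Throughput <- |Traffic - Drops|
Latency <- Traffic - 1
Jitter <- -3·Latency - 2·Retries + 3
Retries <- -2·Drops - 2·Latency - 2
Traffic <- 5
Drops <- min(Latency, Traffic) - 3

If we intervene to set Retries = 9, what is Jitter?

-27

Intervening sets Retries = 9 and removes its equation (Retries <- -2·Drops - 2·Latency - 2).
Latency = Traffic - 1  [with Traffic=5]  = 4
Jitter = -3·Latency - 2·Retries + 3  [with Latency=4, Retries=9]  = -27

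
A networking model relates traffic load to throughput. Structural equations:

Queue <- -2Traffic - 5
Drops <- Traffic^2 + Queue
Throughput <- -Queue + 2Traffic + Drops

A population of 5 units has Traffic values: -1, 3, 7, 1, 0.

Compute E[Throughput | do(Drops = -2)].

The intervention sets Drops=-2 in all 5 units regardless of Traffic. Recomputing Throughput per unit gives -1, 15, 31, 7, 3; average 11.

11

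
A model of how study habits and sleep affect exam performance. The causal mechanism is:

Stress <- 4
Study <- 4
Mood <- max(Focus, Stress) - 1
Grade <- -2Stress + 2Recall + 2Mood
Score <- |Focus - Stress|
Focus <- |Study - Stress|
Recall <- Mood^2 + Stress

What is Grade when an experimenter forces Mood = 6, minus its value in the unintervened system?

Under do(Mood=6), the mechanism Mood <- max(Focus, Stress) - 1 is discarded; Mood is fixed at 6.
Recall = Mood^2 + Stress  [with Mood=6, Stress=4]  = 40
Grade = -2Stress + 2Recall + 2Mood  [with Stress=4, Recall=40, Mood=6]  = 84
Without intervention: Focus = |Study - Stress|  [with Study=4, Stress=4]  = 0; Mood = max(Focus, Stress) - 1  [with Focus=0, Stress=4]  = 3; Recall = Mood^2 + Stress  [with Mood=3, Stress=4]  = 13; Grade = -2Stress + 2Recall + 2Mood  [with Stress=4, Recall=13, Mood=3]  = 24.
Change = 84 − 24 = 60.

60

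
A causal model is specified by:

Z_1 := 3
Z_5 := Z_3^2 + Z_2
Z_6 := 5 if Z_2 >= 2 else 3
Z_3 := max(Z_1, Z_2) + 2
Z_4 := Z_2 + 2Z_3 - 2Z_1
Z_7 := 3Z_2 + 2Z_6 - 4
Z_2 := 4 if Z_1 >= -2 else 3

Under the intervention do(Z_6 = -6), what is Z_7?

Intervening sets Z_6 = -6 and removes its equation (Z_6 := 5 if Z_2 >= 2 else 3).
Z_2 = 4 if Z_1 >= -2 else 3  [with Z_1=3]  = 4
Z_7 = 3Z_2 + 2Z_6 - 4  [with Z_2=4, Z_6=-6]  = -4

-4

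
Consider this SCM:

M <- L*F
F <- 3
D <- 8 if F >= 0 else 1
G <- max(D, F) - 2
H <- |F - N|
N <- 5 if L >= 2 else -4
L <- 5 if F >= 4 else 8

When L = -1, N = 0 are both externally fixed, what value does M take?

-3

The joint intervention fixes L = -1, N = 0, removing each variable's own equation.
M = L*F  [with L=-1, F=3]  = -3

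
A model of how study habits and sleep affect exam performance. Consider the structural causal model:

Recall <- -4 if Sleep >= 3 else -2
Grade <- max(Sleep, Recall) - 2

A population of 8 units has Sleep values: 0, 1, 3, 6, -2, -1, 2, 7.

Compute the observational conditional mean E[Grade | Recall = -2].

E[Grade|Recall=-2] averages over only the 5 units with Recall=-2 (Sleep = 0, 1, -2, -1, 2): Grade = -2, -1, -4, -3, 0, mean -2.

-2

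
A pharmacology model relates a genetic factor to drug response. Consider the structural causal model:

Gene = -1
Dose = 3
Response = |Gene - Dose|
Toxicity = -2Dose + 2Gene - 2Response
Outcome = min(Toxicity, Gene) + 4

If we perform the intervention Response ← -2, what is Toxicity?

The intervention breaks the incoming arrows to Response: Response = |Gene - Dose| no longer applies, and Response = -2.
Toxicity = -2Dose + 2Gene - 2Response  [with Dose=3, Gene=-1, Response=-2]  = -4

-4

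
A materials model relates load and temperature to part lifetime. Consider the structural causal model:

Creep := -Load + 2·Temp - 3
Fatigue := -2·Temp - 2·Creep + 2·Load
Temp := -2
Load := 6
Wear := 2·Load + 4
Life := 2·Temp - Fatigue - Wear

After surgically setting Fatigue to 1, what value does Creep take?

-13

do(Fatigue=1) replaces the equation Fatigue := -2·Temp - 2·Creep + 2·Load with the constant Fatigue = 1.
Creep is not downstream of the intervention, so its value is determined by the original equations.
Creep = -Load + 2·Temp - 3  [with Load=6, Temp=-2]  = -13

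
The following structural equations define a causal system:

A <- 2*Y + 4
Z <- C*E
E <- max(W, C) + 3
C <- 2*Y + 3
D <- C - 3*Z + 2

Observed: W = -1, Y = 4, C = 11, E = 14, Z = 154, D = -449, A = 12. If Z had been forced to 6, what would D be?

-5

The intervention breaks the incoming arrows to Z: Z <- C*E no longer applies, and Z = 6.
C = 2*Y + 3  [with Y=4]  = 11
D = C - 3*Z + 2  [with C=11, Z=6]  = -5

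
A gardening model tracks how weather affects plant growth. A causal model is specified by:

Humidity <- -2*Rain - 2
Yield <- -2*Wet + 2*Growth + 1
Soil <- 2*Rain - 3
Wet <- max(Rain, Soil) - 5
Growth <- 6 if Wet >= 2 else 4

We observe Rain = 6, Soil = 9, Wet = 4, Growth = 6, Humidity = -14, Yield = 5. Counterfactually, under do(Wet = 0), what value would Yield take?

The intervention breaks the incoming arrows to Wet: Wet <- max(Rain, Soil) - 5 no longer applies, and Wet = 0.
Growth = 6 if Wet >= 2 else 4  [with Wet=0]  = 4
Yield = -2*Wet + 2*Growth + 1  [with Wet=0, Growth=4]  = 9

9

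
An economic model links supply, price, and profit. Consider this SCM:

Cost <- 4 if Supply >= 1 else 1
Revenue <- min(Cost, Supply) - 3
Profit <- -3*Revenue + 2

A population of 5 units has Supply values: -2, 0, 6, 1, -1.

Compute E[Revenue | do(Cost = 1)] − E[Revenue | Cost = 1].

Under do(Cost=1), Cost's equation is replaced by Cost=1 for every unit. Per-unit Revenue: -5, -3, -2, -2, -4. Mean = -3.2.
Observing Cost=1 restricts to units where Cost's equation naturally yields 1: Supply ∈ {-2, 0, -1}. In that subpopulation Revenue = -5, -3, -4, mean -4.
Difference = -3.2 − (-4) = 0.8.

0.8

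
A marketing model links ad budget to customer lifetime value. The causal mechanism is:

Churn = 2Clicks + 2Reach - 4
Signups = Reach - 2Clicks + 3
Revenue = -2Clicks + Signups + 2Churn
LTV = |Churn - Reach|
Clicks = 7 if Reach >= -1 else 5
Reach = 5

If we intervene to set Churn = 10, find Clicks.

The intervention breaks the incoming arrows to Churn: Churn = 2Clicks + 2Reach - 4 no longer applies, and Churn = 10.
Since Clicks is not a descendant of the intervened variable, it is unaffected.
Clicks = 7 if Reach >= -1 else 5  [with Reach=5]  = 7

7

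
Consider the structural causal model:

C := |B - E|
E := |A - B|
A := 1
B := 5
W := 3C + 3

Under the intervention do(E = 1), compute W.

15

do(E=1) replaces the equation E := |A - B| with the constant E = 1.
C = |B - E|  [with B=5, E=1]  = 4
W = 3C + 3  [with C=4]  = 15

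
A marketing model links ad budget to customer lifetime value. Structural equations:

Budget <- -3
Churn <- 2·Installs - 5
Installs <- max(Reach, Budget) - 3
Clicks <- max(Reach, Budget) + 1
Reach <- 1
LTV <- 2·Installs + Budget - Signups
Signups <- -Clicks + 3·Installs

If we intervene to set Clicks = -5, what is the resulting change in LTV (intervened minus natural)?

The intervention breaks the incoming arrows to Clicks: Clicks <- max(Reach, Budget) + 1 no longer applies, and Clicks = -5.
Installs = max(Reach, Budget) - 3  [with Reach=1, Budget=-3]  = -2
Signups = -Clicks + 3·Installs  [with Clicks=-5, Installs=-2]  = -1
LTV = 2·Installs + Budget - Signups  [with Installs=-2, Budget=-3, Signups=-1]  = -6
Without intervention: Clicks = max(Reach, Budget) + 1  [with Reach=1, Budget=-3]  = 2; Installs = max(Reach, Budget) - 3  [with Reach=1, Budget=-3]  = -2; Signups = -Clicks + 3·Installs  [with Clicks=2, Installs=-2]  = -8; LTV = 2·Installs + Budget - Signups  [with Installs=-2, Budget=-3, Signups=-8]  = 1.
Change = -6 − 1 = -7.

-7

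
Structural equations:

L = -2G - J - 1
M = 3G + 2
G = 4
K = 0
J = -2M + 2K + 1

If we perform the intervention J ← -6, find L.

-3

Intervening sets J = -6 and removes its equation (J = -2M + 2K + 1).
L = -2G - J - 1  [with G=4, J=-6]  = -3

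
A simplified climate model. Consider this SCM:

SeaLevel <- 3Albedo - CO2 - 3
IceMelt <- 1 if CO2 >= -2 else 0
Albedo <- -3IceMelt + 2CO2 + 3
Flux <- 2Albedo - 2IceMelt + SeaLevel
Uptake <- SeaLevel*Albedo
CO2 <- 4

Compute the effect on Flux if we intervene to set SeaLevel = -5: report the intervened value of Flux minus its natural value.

-22

Intervening sets SeaLevel = -5 and removes its equation (SeaLevel <- 3Albedo - CO2 - 3).
IceMelt = 1 if CO2 >= -2 else 0  [with CO2=4]  = 1
Albedo = -3IceMelt + 2CO2 + 3  [with IceMelt=1, CO2=4]  = 8
Flux = 2Albedo - 2IceMelt + SeaLevel  [with Albedo=8, IceMelt=1, SeaLevel=-5]  = 9
Without intervention: IceMelt = 1 if CO2 >= -2 else 0  [with CO2=4]  = 1; Albedo = -3IceMelt + 2CO2 + 3  [with IceMelt=1, CO2=4]  = 8; SeaLevel = 3Albedo - CO2 - 3  [with Albedo=8, CO2=4]  = 17; Flux = 2Albedo - 2IceMelt + SeaLevel  [with Albedo=8, IceMelt=1, SeaLevel=17]  = 31.
Change = 9 − 31 = -22.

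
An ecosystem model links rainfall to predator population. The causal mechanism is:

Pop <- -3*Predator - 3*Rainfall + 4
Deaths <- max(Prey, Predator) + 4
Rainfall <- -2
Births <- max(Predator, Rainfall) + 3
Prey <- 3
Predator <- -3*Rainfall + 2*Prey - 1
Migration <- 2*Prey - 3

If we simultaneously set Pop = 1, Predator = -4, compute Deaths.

Under do(Pop = 1, Predator = -4), each intervened variable's structural equation is replaced by its fixed value.
Deaths = max(Prey, Predator) + 4  [with Prey=3, Predator=-4]  = 7

7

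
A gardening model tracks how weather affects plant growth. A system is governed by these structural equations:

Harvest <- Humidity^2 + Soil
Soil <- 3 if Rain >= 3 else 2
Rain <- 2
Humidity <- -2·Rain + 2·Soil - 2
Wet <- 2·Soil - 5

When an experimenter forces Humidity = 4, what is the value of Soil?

The intervention breaks the incoming arrows to Humidity: Humidity <- -2·Rain + 2·Soil - 2 no longer applies, and Humidity = 4.
Since Soil is not a descendant of the intervened variable, it is unaffected.
Soil = 3 if Rain >= 3 else 2  [with Rain=2]  = 2

2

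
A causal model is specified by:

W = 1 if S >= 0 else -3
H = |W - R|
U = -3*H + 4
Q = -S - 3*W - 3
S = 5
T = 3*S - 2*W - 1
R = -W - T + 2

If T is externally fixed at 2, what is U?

The intervention breaks the incoming arrows to T: T = 3*S - 2*W - 1 no longer applies, and T = 2.
W = 1 if S >= 0 else -3  [with S=5]  = 1
R = -W - T + 2  [with W=1, T=2]  = -1
H = |W - R|  [with W=1, R=-1]  = 2
U = -3*H + 4  [with H=2]  = -2

-2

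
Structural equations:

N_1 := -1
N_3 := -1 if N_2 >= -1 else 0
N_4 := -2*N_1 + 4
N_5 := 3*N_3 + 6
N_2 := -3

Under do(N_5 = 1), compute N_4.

6

The intervention breaks the incoming arrows to N_5: N_5 := 3*N_3 + 6 no longer applies, and N_5 = 1.
Since N_4 is not a descendant of the intervened variable, it is unaffected.
N_4 = -2*N_1 + 4  [with N_1=-1]  = 6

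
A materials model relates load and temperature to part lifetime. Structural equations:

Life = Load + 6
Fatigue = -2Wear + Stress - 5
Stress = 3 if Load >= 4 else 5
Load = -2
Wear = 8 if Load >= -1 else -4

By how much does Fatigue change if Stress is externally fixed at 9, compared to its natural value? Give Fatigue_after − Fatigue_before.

4

Under do(Stress=9), the mechanism Stress = 3 if Load >= 4 else 5 is discarded; Stress is fixed at 9.
Wear = 8 if Load >= -1 else -4  [with Load=-2]  = -4
Fatigue = -2Wear + Stress - 5  [with Wear=-4, Stress=9]  = 12
Without intervention: Stress = 3 if Load >= 4 else 5  [with Load=-2]  = 5; Wear = 8 if Load >= -1 else -4  [with Load=-2]  = -4; Fatigue = -2Wear + Stress - 5  [with Wear=-4, Stress=5]  = 8.
Change = 12 − 8 = 4.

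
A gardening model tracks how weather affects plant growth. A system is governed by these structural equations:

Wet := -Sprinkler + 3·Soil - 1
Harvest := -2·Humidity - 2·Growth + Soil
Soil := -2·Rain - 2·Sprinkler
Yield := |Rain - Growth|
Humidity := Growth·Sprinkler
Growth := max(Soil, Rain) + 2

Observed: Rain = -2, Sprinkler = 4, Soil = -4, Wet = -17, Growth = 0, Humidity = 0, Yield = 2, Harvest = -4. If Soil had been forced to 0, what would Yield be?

The intervention breaks the incoming arrows to Soil: Soil := -2·Rain - 2·Sprinkler no longer applies, and Soil = 0.
Growth = max(Soil, Rain) + 2  [with Soil=0, Rain=-2]  = 2
Yield = |Rain - Growth|  [with Rain=-2, Growth=2]  = 4

4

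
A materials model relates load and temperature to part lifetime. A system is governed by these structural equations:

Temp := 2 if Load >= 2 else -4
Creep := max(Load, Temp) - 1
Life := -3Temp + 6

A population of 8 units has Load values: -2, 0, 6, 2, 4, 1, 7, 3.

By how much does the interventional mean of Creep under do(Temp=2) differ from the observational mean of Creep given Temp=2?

do(Temp=2) breaks Temp's dependence on Load. With Temp=2 fixed, Creep across the units is 1, 1, 5, 1, 3, 1, 6, 2, mean 2.5.
Conditioning on Temp=2 selects the 5 unit(s) with Load ∈ {6, 2, 4, 7, 3}. Their Creep values: 5, 1, 3, 6, 2. Mean = 3.4.
Difference = 2.5 − 3.4 = -0.9.

-0.9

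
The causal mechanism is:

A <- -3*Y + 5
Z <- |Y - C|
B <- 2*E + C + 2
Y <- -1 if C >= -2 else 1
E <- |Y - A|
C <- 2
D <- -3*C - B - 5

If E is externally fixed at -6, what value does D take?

The intervention breaks the incoming arrows to E: E <- |Y - A| no longer applies, and E = -6.
B = 2*E + C + 2  [with E=-6, C=2]  = -8
D = -3*C - B - 5  [with C=2, B=-8]  = -3

-3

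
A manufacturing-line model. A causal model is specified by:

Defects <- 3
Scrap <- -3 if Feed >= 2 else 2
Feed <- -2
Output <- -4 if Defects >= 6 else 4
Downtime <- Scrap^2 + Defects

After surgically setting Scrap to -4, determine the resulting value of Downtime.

do(Scrap=-4) replaces the equation Scrap <- -3 if Feed >= 2 else 2 with the constant Scrap = -4.
Downtime = Scrap^2 + Defects  [with Scrap=-4, Defects=3]  = 19

19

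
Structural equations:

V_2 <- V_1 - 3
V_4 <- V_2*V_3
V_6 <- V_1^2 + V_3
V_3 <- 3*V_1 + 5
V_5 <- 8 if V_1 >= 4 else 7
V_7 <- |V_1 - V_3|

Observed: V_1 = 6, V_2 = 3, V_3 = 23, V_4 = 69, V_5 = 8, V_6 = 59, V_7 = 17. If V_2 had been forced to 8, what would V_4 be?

Under do(V_2=8), the mechanism V_2 <- V_1 - 3 is discarded; V_2 is fixed at 8.
V_3 = 3*V_1 + 5  [with V_1=6]  = 23
V_4 = V_2*V_3  [with V_2=8, V_3=23]  = 184

184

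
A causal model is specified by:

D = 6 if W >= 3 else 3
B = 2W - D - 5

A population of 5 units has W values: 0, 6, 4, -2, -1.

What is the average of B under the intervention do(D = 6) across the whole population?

Under do(D=6), D's equation is replaced by D=6 for every unit. Per-unit B: -11, 1, -3, -15, -13. Mean = -8.2.

-8.2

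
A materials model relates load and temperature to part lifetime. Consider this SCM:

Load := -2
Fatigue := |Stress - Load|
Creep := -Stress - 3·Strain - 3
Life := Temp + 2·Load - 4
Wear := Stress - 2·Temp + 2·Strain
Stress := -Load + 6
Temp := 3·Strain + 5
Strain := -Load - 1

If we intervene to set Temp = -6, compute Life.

do(Temp=-6) replaces the equation Temp := 3·Strain + 5 with the constant Temp = -6.
Life = Temp + 2·Load - 4  [with Temp=-6, Load=-2]  = -14

-14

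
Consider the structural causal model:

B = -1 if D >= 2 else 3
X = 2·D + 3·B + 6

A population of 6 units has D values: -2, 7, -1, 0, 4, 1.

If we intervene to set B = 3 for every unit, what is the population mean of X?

do(B=3) breaks B's dependence on D. With B=3 fixed, X across the units is 11, 29, 13, 15, 23, 17, mean 18.

18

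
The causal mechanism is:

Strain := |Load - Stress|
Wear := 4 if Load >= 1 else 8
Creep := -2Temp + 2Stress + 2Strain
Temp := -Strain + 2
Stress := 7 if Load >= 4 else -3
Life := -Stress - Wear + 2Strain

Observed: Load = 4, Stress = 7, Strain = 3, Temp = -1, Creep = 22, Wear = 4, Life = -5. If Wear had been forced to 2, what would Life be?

Intervening sets Wear = 2 and removes its equation (Wear := 4 if Load >= 1 else 8).
Stress = 7 if Load >= 4 else -3  [with Load=4]  = 7
Strain = |Load - Stress|  [with Load=4, Stress=7]  = 3
Life = -Stress - Wear + 2Strain  [with Stress=7, Wear=2, Strain=3]  = -3

-3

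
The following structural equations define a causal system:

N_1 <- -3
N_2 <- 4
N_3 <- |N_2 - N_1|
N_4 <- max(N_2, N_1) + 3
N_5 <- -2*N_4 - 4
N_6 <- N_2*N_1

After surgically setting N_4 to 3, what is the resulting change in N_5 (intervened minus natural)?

8

Intervening sets N_4 = 3 and removes its equation (N_4 <- max(N_2, N_1) + 3).
N_5 = -2*N_4 - 4  [with N_4=3]  = -10
Without intervention: N_4 = max(N_2, N_1) + 3  [with N_2=4, N_1=-3]  = 7; N_5 = -2*N_4 - 4  [with N_4=7]  = -18.
Change = -10 − (-18) = 8.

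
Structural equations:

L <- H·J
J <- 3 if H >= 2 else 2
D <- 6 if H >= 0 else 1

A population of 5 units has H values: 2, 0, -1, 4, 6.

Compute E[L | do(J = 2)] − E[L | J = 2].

Under do(J=2), J's equation is replaced by J=2 for every unit. Per-unit L: 4, 0, -2, 8, 12. Mean = 4.4.
E[L|J=2] averages over only the 2 units with J=2 (H = 0, -1): L = 0, -2, mean -1.
Difference = 4.4 − (-1) = 5.4.

5.4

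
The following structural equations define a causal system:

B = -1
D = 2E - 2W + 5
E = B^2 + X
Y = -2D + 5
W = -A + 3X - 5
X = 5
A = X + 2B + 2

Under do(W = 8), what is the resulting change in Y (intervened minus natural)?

The intervention breaks the incoming arrows to W: W = -A + 3X - 5 no longer applies, and W = 8.
E = B^2 + X  [with B=-1, X=5]  = 6
D = 2E - 2W + 5  [with E=6, W=8]  = 1
Y = -2D + 5  [with D=1]  = 3
Without intervention: A = X + 2B + 2  [with X=5, B=-1]  = 5; W = -A + 3X - 5  [with A=5, X=5]  = 5; E = B^2 + X  [with B=-1, X=5]  = 6; D = 2E - 2W + 5  [with E=6, W=5]  = 7; Y = -2D + 5  [with D=7]  = -9.
Change = 3 − (-9) = 12.

12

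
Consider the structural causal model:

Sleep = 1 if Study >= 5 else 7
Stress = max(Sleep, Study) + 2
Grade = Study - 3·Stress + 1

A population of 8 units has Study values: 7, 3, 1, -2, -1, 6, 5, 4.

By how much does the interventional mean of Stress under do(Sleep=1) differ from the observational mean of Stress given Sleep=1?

do(Sleep=1) breaks Sleep's dependence on Study. With Sleep=1 fixed, Stress across the units is 9, 5, 3, 3, 3, 8, 7, 6, mean 5.5.
E[Stress|Sleep=1] averages over only the 3 units with Sleep=1 (Study = 7, 6, 5): Stress = 9, 8, 7, mean 8.
Difference = 5.5 − 8 = -2.5.

-2.5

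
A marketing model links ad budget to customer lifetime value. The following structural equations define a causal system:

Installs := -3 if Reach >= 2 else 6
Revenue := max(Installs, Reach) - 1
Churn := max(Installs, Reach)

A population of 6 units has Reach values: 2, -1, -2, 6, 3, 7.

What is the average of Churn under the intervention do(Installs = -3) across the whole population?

2.5

Under do(Installs=-3), Installs's equation is replaced by Installs=-3 for every unit. Per-unit Churn: 2, -1, -2, 6, 3, 7. Mean = 2.5.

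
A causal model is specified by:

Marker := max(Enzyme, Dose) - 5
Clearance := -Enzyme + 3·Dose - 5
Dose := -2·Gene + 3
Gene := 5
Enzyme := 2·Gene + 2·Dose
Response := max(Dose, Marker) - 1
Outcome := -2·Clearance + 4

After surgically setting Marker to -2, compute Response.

-3

Intervening sets Marker = -2 and removes its equation (Marker := max(Enzyme, Dose) - 5).
Dose = -2·Gene + 3  [with Gene=5]  = -7
Response = max(Dose, Marker) - 1  [with Dose=-7, Marker=-2]  = -3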